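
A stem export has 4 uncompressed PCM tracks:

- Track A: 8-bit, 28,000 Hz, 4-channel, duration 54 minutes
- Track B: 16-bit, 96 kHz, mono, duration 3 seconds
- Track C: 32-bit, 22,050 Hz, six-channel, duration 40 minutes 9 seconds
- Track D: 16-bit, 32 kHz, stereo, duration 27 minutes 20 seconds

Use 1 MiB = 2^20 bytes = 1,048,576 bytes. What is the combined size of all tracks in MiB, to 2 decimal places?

1762.60 MiB

Track A: 54 minutes = 3,240 s; 28,000 × 3,240 × 1 × 4 = 362,880,000 bytes.
Track B: 96,000 × 3 × 2 × 1 = 576,000 bytes.
Track C: 40 minutes 9 seconds = 2,409 s; 22,050 × 2,409 × 4 × 6 = 1,274,842,800 bytes.
Track D: 27 minutes 20 seconds = 1,640 s; 32,000 × 1,640 × 2 × 2 = 209,920,000 bytes.
Total = 1,848,218,800 bytes = 1762.60 MiB.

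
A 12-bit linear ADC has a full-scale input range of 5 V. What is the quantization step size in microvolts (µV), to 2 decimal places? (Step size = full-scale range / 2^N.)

1220.70 µV

5 V / 2^12 = 5 / 4,096 V = 1220.70 µV.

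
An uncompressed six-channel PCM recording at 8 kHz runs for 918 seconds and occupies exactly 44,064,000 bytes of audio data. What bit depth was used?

Bytes per sample = 44,064,000 / (8,000 × 918 × 6) = 44,064,000 / 44,064,000 = 1.
Bit depth = 1 × 8 = 8 bits.

8 bits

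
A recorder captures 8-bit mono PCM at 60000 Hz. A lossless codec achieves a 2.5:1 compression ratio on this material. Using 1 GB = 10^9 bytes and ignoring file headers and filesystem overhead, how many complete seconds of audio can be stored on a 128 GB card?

5,333,333 seconds

Uncompressed byte rate = 60,000 × 1 × 1 = 60,000 bytes/s.
After 2.5:1 compression, effective rate ≈ 24000 bytes/s.
Capacity = 128 × 1,000,000,000 = 128,000,000,000 bytes.
128,000,000,000 / effective rate ≈ 5333333.33 s → 5,333,333 seconds.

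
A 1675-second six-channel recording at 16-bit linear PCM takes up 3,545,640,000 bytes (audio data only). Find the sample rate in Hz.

Bytes = sample_rate × seconds × bytes_per_sample × channels.
sample_rate = 3,545,640,000 / (1,675 × 2 × 6) = 3,545,640,000 / 20,100 = 176,400 Hz.

176,400 Hz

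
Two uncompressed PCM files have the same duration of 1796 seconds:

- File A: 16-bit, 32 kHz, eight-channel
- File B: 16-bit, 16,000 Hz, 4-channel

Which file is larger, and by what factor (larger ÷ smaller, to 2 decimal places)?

File A, by a factor of 4.00

File A: 32,000 × 2 × 8 = 512,000 bytes/s.
File B: 16,000 × 2 × 4 = 128,000 bytes/s.
File A is larger; ratio = 919,552,000 / 229,888,000 = 4.00.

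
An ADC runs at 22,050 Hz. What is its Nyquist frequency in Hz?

Nyquist frequency = sample rate / 2 = 22,050 / 2 = 11,025 Hz.

11,025 Hz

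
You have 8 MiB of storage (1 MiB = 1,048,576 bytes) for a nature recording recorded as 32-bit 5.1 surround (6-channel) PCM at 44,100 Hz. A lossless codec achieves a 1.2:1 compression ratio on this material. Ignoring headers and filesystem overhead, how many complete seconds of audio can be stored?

9 seconds

Uncompressed byte rate = 44,100 × 4 × 6 = 1,058,400 bytes/s.
After 1.2:1 compression, effective rate ≈ 882000 bytes/s.
Capacity = 8 × 1,048,576 = 8,388,608 bytes.
8,388,608 / effective rate ≈ 9.51 s → 9 seconds.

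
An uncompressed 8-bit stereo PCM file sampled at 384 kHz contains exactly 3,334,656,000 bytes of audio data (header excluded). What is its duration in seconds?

Byte rate = 384,000 × 1 × 2 = 768,000 bytes/s.
Duration = 3,334,656,000 / 768,000 = 4,342 s.

4,342 seconds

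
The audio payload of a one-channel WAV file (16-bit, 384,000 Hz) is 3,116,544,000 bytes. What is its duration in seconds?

4,058 seconds

Byte rate = 384,000 × 2 × 1 = 768,000 bytes/s.
Duration = 3,116,544,000 / 768,000 = 4,058 s.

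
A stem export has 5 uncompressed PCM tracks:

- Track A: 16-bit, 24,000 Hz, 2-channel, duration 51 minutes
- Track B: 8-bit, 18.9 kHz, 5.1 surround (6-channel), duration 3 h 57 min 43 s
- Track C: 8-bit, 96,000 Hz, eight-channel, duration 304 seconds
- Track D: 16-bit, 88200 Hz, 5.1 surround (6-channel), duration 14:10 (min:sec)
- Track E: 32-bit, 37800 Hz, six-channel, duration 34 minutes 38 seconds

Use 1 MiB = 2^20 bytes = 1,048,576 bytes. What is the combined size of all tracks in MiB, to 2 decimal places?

Track A: 51 minutes = 3,060 s; 24,000 × 3,060 × 2 × 2 = 293,760,000 bytes.
Track B: 3 h 57 min 43 s = 14,263 s; 18,900 × 14,263 × 1 × 6 = 1,617,424,200 bytes.
Track C: 96,000 × 304 × 1 × 8 = 233,472,000 bytes.
Track D: 14:10 (min:sec) = 850 s; 88,200 × 850 × 2 × 6 = 899,640,000 bytes.
Track E: 34 minutes 38 seconds = 2,078 s; 37,800 × 2,078 × 4 × 6 = 1,885,161,600 bytes.
Total = 4,929,457,800 bytes = 4701.10 MiB.

4701.10 MiB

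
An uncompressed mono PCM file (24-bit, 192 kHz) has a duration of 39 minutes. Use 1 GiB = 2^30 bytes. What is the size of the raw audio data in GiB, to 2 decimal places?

Duration = 39 minutes = 2,340 s.
Bytes = 192,000 samples/s × 2,340 s × 3 bytes/sample × 1 ch = 1,347,840,000 bytes.
1,347,840,000 / 1,073,741,824 = 1.26 GiB.

1.26 GiB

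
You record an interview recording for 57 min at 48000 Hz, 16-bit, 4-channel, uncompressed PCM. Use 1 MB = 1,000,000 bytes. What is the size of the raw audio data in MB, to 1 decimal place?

1313.3 MB

Duration = 57 min = 3,420 s.
Bytes = 48,000 samples/s × 3,420 s × 2 bytes/sample × 4 ch = 1,313,280,000 bytes.
1,313,280,000 / 1,000,000 = 1313.3 MB.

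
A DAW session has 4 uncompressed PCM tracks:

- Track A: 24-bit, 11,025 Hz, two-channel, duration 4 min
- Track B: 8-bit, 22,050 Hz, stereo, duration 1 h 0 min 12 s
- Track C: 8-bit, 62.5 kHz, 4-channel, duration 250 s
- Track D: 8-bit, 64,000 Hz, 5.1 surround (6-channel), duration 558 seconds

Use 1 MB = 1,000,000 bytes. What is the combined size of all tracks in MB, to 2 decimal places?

451.94 MB

Track A: 4 min = 240 s; 11,025 × 240 × 3 × 2 = 15,876,000 bytes.
Track B: 1 h 0 min 12 s = 3,612 s; 22,050 × 3,612 × 1 × 2 = 159,289,200 bytes.
Track C: 62,500 × 250 × 1 × 4 = 62,500,000 bytes.
Track D: 64,000 × 558 × 1 × 6 = 214,272,000 bytes.
Total = 451,937,200 bytes = 451.94 MB.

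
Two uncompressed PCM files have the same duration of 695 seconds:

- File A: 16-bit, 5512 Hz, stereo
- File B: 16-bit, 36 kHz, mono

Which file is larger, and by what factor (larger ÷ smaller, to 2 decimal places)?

File B, by a factor of 3.27

File A: 5,512 × 2 × 2 = 22,048 bytes/s.
File B: 36,000 × 2 × 1 = 72,000 bytes/s.
File B is larger; ratio = 50,040,000 / 15,323,360 = 3.27.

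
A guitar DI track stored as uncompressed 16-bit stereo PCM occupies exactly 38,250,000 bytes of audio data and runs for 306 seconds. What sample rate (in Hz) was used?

Bytes = sample_rate × seconds × bytes_per_sample × channels.
sample_rate = 38,250,000 / (306 × 2 × 2) = 38,250,000 / 1,224 = 31,250 Hz.

31,250 Hz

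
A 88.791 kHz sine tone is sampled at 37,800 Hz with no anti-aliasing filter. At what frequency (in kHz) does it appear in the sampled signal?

Nyquist = 37,800/2 = 18,900 Hz; 88,791 Hz exceeds it.
Alias = |88,791 − 2×37,800| = |88,791 − 75,600| = 13,191 Hz = 13.191 kHz.

13.191 kHz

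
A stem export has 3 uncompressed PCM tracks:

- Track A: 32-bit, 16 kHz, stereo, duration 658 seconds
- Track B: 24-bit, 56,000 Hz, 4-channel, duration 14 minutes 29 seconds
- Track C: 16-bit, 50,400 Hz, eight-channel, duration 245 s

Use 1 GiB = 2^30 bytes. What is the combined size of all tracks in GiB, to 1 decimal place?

0.8 GiB

Track A: 16,000 × 658 × 4 × 2 = 84,224,000 bytes.
Track B: 14 minutes 29 seconds = 869 s; 56,000 × 869 × 3 × 4 = 583,968,000 bytes.
Track C: 50,400 × 245 × 2 × 8 = 197,568,000 bytes.
Total = 865,760,000 bytes = 0.8 GiB.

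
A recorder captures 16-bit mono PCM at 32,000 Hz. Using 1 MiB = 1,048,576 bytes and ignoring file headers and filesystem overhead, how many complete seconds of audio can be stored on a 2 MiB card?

32 seconds

Uncompressed byte rate = 32,000 × 2 × 1 = 64,000 bytes/s.
Capacity = 2 × 1,048,576 = 2,097,152 bytes.
2,097,152 / 64,000 ≈ 32.77 s → 32 seconds.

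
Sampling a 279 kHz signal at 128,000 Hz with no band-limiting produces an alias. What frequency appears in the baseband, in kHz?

23 kHz

Nyquist = 128,000/2 = 64,000 Hz; 279,000 Hz exceeds it.
Alias = |279,000 − 2×128,000| = |279,000 − 256,000| = 23,000 Hz = 23 kHz.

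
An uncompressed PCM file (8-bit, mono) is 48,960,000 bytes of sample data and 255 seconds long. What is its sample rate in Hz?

Bytes = sample_rate × seconds × bytes_per_sample × channels.
sample_rate = 48,960,000 / (255 × 1 × 1) = 48,960,000 / 255 = 192,000 Hz.

192,000 Hz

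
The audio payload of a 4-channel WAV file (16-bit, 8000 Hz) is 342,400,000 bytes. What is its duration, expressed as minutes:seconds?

Byte rate = 8,000 × 2 × 4 = 64,000 bytes/s.
Duration = 342,400,000 / 64,000 = 5,350 s.
5,350 s = 89:10.

89:10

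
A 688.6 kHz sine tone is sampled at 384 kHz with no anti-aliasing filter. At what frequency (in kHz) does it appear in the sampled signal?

79.4 kHz

Nyquist = 384,000/2 = 192,000 Hz; 688,600 Hz exceeds it.
Alias = |688,600 − 2×384,000| = |688,600 − 768,000| = 79,400 Hz = 79.4 kHz.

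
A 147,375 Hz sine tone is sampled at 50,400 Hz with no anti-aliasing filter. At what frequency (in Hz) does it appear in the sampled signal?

Nyquist = 50,400/2 = 25,200 Hz; 147,375 Hz exceeds it.
Alias = |147,375 − 3×50,400| = |147,375 − 151,200| = 3,825 Hz.

3,825 Hz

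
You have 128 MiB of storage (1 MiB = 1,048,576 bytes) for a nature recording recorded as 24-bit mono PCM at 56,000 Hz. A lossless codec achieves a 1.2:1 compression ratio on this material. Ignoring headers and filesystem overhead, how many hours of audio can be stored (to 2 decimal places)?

0.27 hours

Uncompressed byte rate = 56,000 × 3 × 1 = 168,000 bytes/s.
After 1.2:1 compression, effective rate ≈ 140000 bytes/s.
Capacity = 128 × 1,048,576 = 134,217,728 bytes.
134,217,728 / effective rate ≈ 958.7 s → 0.27 hours.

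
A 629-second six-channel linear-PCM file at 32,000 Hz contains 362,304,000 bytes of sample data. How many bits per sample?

Bytes per sample = 362,304,000 / (32,000 × 629 × 6) = 362,304,000 / 120,768,000 = 3.
Bit depth = 3 × 8 = 24 bits.

24 bits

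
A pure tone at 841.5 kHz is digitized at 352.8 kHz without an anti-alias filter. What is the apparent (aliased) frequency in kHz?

135.9 kHz

Nyquist = 352,800/2 = 176,400 Hz; 841,500 Hz exceeds it.
Alias = |841,500 − 2×352,800| = |841,500 − 705,600| = 135,900 Hz = 135.9 kHz.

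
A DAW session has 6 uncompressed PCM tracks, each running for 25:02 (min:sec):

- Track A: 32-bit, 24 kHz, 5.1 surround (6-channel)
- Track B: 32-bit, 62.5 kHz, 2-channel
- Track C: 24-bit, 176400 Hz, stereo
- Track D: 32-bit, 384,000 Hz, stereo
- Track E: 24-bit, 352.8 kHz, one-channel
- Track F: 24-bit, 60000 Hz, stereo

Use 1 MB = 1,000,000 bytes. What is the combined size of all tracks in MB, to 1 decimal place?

25:02 (min:sec) = 1,502 s.
Track A: 24,000 × 1,502 × 4 × 6 = 865,152,000 bytes.
Track B: 62,500 × 1,502 × 4 × 2 = 751,000,000 bytes.
Track C: 176,400 × 1,502 × 3 × 2 = 1,589,716,800 bytes.
Track D: 384,000 × 1,502 × 4 × 2 = 4,614,144,000 bytes.
Track E: 352,800 × 1,502 × 3 × 1 = 1,589,716,800 bytes.
Track F: 60,000 × 1,502 × 3 × 2 = 540,720,000 bytes.
Total = 9,950,449,600 bytes = 9950.4 MB.

9950.4 MB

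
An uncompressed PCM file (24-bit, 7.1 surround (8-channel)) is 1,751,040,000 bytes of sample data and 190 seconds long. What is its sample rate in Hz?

384,000 Hz

Bytes = sample_rate × seconds × bytes_per_sample × channels.
sample_rate = 1,751,040,000 / (190 × 3 × 8) = 1,751,040,000 / 4,560 = 384,000 Hz.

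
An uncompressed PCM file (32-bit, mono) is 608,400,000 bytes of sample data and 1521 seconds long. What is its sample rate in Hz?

Bytes = sample_rate × seconds × bytes_per_sample × channels.
sample_rate = 608,400,000 / (1,521 × 4 × 1) = 608,400,000 / 6,084 = 100,000 Hz.

100,000 Hz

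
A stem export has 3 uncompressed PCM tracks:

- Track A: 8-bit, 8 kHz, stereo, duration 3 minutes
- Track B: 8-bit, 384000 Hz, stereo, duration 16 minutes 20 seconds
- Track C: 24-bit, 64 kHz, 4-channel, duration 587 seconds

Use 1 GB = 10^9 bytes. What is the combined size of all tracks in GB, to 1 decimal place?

Track A: 3 minutes = 180 s; 8,000 × 180 × 1 × 2 = 2,880,000 bytes.
Track B: 16 minutes 20 seconds = 980 s; 384,000 × 980 × 1 × 2 = 752,640,000 bytes.
Track C: 64,000 × 587 × 3 × 4 = 450,816,000 bytes.
Total = 1,206,336,000 bytes = 1.2 GB.

1.2 GB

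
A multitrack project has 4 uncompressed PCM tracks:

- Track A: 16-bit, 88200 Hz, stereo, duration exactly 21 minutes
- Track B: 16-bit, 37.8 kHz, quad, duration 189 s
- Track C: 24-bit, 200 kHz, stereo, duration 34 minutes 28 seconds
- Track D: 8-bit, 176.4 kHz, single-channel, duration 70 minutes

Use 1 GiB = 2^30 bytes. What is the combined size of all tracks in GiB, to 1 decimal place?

Track A: exactly 21 minutes = 1,260 s; 88,200 × 1,260 × 2 × 2 = 444,528,000 bytes.
Track B: 37,800 × 189 × 2 × 4 = 57,153,600 bytes.
Track C: 34 minutes 28 seconds = 2,068 s; 200,000 × 2,068 × 3 × 2 = 2,481,600,000 bytes.
Track D: 70 minutes = 4,200 s; 176,400 × 4,200 × 1 × 1 = 740,880,000 bytes.
Total = 3,724,161,600 bytes = 3.5 GiB.

3.5 GiB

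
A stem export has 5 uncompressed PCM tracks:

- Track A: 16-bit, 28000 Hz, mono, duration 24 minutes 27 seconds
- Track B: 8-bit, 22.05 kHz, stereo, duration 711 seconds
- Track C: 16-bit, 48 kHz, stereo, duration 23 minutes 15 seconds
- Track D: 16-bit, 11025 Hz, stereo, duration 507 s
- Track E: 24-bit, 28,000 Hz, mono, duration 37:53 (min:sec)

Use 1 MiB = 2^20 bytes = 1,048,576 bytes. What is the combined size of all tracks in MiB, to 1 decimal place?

567.1 MiB

Track A: 24 minutes 27 seconds = 1,467 s; 28,000 × 1,467 × 2 × 1 = 82,152,000 bytes.
Track B: 22,050 × 711 × 1 × 2 = 31,355,100 bytes.
Track C: 23 minutes 15 seconds = 1,395 s; 48,000 × 1,395 × 2 × 2 = 267,840,000 bytes.
Track D: 11,025 × 507 × 2 × 2 = 22,358,700 bytes.
Track E: 37:53 (min:sec) = 2,273 s; 28,000 × 2,273 × 3 × 1 = 190,932,000 bytes.
Total = 594,637,800 bytes = 567.1 MiB.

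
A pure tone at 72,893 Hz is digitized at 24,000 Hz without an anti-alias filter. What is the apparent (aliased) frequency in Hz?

Nyquist = 24,000/2 = 12,000 Hz; 72,893 Hz exceeds it.
Alias = |72,893 − 3×24,000| = |72,893 − 72,000| = 893 Hz.

893 Hz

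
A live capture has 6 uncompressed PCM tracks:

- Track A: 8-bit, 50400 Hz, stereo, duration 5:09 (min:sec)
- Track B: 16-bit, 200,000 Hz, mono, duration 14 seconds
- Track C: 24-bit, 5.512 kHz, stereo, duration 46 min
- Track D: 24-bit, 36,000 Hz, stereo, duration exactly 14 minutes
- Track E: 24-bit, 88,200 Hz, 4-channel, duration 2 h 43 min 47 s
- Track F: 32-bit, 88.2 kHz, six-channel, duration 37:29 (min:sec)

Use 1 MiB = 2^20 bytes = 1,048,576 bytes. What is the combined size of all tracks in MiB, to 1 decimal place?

Track A: 5:09 (min:sec) = 309 s; 50,400 × 309 × 1 × 2 = 31,147,200 bytes.
Track B: 200,000 × 14 × 2 × 1 = 5,600,000 bytes.
Track C: 46 min = 2,760 s; 5,512 × 2,760 × 3 × 2 = 91,278,720 bytes.
Track D: exactly 14 minutes = 840 s; 36,000 × 840 × 3 × 2 = 181,440,000 bytes.
Track E: 2 h 43 min 47 s = 9,827 s; 88,200 × 9,827 × 3 × 4 = 10,400,896,800 bytes.
Track F: 37:29 (min:sec) = 2,249 s; 88,200 × 2,249 × 4 × 6 = 4,760,683,200 bytes.
Total = 15,471,045,920 bytes = 14754.3 MiB.

14754.3 MiB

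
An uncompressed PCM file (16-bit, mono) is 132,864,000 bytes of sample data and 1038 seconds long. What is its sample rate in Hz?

Bytes = sample_rate × seconds × bytes_per_sample × channels.
sample_rate = 132,864,000 / (1,038 × 2 × 1) = 132,864,000 / 2,076 = 64,000 Hz.

64,000 Hz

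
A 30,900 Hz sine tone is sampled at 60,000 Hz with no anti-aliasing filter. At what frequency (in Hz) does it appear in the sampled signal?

29,100 Hz

Nyquist = 60,000/2 = 30,000 Hz; 30,900 Hz exceeds it.
Alias = |30,900 − 1×60,000| = |30,900 − 60,000| = 29,100 Hz.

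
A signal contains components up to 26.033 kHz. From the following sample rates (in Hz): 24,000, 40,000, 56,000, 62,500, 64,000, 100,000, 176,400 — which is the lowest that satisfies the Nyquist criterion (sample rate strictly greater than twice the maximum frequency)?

56,000 Hz

Need sample rate > 2 × 26,033 = 52,066 Hz.
Lowest listed rate above 52,066 Hz is 56,000 Hz.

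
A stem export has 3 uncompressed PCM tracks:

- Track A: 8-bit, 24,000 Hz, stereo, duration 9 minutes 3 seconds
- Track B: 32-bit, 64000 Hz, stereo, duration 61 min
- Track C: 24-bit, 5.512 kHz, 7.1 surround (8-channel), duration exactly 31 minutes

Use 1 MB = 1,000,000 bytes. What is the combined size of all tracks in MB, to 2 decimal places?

Track A: 9 minutes 3 seconds = 543 s; 24,000 × 543 × 1 × 2 = 26,064,000 bytes.
Track B: 61 min = 3,660 s; 64,000 × 3,660 × 4 × 2 = 1,873,920,000 bytes.
Track C: exactly 31 minutes = 1,860 s; 5,512 × 1,860 × 3 × 8 = 246,055,680 bytes.
Total = 2,146,039,680 bytes = 2146.04 MB.

2146.04 MB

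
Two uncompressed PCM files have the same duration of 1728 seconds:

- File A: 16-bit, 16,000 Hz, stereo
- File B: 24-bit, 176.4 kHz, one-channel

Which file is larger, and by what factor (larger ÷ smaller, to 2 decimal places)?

File A: 16,000 × 2 × 2 = 64,000 bytes/s.
File B: 176,400 × 3 × 1 = 529,200 bytes/s.
File B is larger; ratio = 914,457,600 / 110,592,000 = 8.27.

File B, by a factor of 8.27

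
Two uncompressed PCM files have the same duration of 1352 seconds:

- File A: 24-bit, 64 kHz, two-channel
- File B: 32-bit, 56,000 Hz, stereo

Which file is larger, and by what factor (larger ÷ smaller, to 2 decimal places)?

File B, by a factor of 1.17

File A: 64,000 × 3 × 2 = 384,000 bytes/s.
File B: 56,000 × 4 × 2 = 448,000 bytes/s.
File B is larger; ratio = 605,696,000 / 519,168,000 = 1.17.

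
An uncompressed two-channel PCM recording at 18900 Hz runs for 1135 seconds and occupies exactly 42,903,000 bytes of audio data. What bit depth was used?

Bytes per sample = 42,903,000 / (18,900 × 1,135 × 2) = 42,903,000 / 42,903,000 = 1.
Bit depth = 1 × 8 = 8 bits.

8 bits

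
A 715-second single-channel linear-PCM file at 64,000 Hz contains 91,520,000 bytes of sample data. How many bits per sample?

16 bits

Bytes per sample = 91,520,000 / (64,000 × 715 × 1) = 91,520,000 / 45,760,000 = 2.
Bit depth = 2 × 8 = 16 bits.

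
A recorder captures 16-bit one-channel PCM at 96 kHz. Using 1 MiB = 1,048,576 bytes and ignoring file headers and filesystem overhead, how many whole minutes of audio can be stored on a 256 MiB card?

23 minutes

Uncompressed byte rate = 96,000 × 2 × 1 = 192,000 bytes/s.
Capacity = 256 × 1,048,576 = 268,435,456 bytes.
268,435,456 / 192,000 ≈ 1398.1 s → 23 minutes.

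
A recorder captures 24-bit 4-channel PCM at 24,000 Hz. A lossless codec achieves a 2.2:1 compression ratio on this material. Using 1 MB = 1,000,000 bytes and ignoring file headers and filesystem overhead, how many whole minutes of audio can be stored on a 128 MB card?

Uncompressed byte rate = 24,000 × 3 × 4 = 288,000 bytes/s.
After 2.2:1 compression, effective rate ≈ 130909.09 bytes/s.
Capacity = 128 × 1,000,000 = 128,000,000 bytes.
128,000,000 / effective rate ≈ 977.78 s → 16 minutes.

16 minutes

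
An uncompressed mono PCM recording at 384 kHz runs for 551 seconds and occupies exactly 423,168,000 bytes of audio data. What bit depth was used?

Bytes per sample = 423,168,000 / (384,000 × 551 × 1) = 423,168,000 / 211,584,000 = 2.
Bit depth = 2 × 8 = 16 bits.

16 bits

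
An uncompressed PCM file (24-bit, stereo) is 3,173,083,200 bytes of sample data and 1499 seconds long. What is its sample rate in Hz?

Bytes = sample_rate × seconds × bytes_per_sample × channels.
sample_rate = 3,173,083,200 / (1,499 × 3 × 2) = 3,173,083,200 / 8,994 = 352,800 Hz.

352,800 Hz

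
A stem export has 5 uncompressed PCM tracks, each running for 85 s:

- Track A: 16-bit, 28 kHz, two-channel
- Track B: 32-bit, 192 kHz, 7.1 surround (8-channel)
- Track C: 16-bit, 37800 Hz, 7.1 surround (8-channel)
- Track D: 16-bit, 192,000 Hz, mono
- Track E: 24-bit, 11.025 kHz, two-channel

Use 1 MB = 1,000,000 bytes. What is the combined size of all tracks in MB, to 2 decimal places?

621.43 MB

Track A: 28,000 × 85 × 2 × 2 = 9,520,000 bytes.
Track B: 192,000 × 85 × 4 × 8 = 522,240,000 bytes.
Track C: 37,800 × 85 × 2 × 8 = 51,408,000 bytes.
Track D: 192,000 × 85 × 2 × 1 = 32,640,000 bytes.
Track E: 11,025 × 85 × 3 × 2 = 5,622,750 bytes.
Total = 621,430,750 bytes = 621.43 MB.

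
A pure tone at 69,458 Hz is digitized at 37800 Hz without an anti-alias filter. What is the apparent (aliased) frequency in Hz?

6,142 Hz

Nyquist = 37,800/2 = 18,900 Hz; 69,458 Hz exceeds it.
Alias = |69,458 − 2×37,800| = |69,458 − 75,600| = 6,142 Hz.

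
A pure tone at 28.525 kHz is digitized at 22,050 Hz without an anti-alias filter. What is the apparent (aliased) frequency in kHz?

6.475 kHz

Nyquist = 22,050/2 = 11,025 Hz; 28,525 Hz exceeds it.
Alias = |28,525 − 1×22,050| = |28,525 − 22,050| = 6,475 Hz = 6.475 kHz.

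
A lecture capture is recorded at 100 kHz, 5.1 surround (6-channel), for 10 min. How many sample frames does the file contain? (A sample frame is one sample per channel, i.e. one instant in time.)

60,000,000 sample frames

10 min = 600 s.
100,000 samples/s × 600 s = 60,000,000 frames.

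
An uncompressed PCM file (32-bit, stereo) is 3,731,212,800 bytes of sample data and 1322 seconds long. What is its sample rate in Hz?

Bytes = sample_rate × seconds × bytes_per_sample × channels.
sample_rate = 3,731,212,800 / (1,322 × 4 × 2) = 3,731,212,800 / 10,576 = 352,800 Hz.

352,800 Hz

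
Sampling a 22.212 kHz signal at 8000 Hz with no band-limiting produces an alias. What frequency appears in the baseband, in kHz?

Nyquist = 8,000/2 = 4,000 Hz; 22,212 Hz exceeds it.
Alias = |22,212 − 3×8,000| = |22,212 − 24,000| = 1,788 Hz = 1.788 kHz.

1.788 kHz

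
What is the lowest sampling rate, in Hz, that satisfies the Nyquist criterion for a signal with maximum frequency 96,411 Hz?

192,822 Hz

Minimum sample rate = 2 × 96,411 Hz = 192,822 Hz.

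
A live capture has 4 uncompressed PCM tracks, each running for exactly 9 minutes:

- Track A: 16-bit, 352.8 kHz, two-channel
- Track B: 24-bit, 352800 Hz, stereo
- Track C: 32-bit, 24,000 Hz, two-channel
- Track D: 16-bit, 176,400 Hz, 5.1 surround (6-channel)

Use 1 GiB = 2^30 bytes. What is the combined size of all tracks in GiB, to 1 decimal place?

2.9 GiB

exactly 9 minutes = 540 s.
Track A: 352,800 × 540 × 2 × 2 = 762,048,000 bytes.
Track B: 352,800 × 540 × 3 × 2 = 1,143,072,000 bytes.
Track C: 24,000 × 540 × 4 × 2 = 103,680,000 bytes.
Track D: 176,400 × 540 × 2 × 6 = 1,143,072,000 bytes.
Total = 3,151,872,000 bytes = 2.9 GiB.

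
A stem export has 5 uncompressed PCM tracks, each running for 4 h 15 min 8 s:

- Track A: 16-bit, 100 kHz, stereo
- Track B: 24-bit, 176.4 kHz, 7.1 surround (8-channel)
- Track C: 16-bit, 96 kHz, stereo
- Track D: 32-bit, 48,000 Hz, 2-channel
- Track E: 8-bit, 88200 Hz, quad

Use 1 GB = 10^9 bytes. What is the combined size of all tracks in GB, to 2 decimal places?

88.09 GB

4 h 15 min 8 s = 15,308 s.
Track A: 100,000 × 15,308 × 2 × 2 = 6,123,200,000 bytes.
Track B: 176,400 × 15,308 × 3 × 8 = 64,807,948,800 bytes.
Track C: 96,000 × 15,308 × 2 × 2 = 5,878,272,000 bytes.
Track D: 48,000 × 15,308 × 4 × 2 = 5,878,272,000 bytes.
Track E: 88,200 × 15,308 × 1 × 4 = 5,400,662,400 bytes.
Total = 88,088,355,200 bytes = 88.09 GB.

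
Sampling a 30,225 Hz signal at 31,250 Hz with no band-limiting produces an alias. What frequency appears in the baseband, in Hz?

1,025 Hz

Nyquist = 31,250/2 = 15,625 Hz; 30,225 Hz exceeds it.
Alias = |30,225 − 1×31,250| = |30,225 − 31,250| = 1,025 Hz.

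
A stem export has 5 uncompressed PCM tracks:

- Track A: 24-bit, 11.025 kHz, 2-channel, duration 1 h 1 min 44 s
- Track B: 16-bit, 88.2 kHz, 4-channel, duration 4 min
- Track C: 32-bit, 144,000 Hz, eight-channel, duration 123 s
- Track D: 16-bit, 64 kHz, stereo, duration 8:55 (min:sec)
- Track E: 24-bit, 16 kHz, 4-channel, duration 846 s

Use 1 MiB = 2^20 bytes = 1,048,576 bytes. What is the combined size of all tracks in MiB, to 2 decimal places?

Track A: 1 h 1 min 44 s = 3,704 s; 11,025 × 3,704 × 3 × 2 = 245,019,600 bytes.
Track B: 4 min = 240 s; 88,200 × 240 × 2 × 4 = 169,344,000 bytes.
Track C: 144,000 × 123 × 4 × 8 = 566,784,000 bytes.
Track D: 8:55 (min:sec) = 535 s; 64,000 × 535 × 2 × 2 = 136,960,000 bytes.
Track E: 16,000 × 846 × 3 × 4 = 162,432,000 bytes.
Total = 1,280,539,600 bytes = 1221.22 MiB.

1221.22 MiB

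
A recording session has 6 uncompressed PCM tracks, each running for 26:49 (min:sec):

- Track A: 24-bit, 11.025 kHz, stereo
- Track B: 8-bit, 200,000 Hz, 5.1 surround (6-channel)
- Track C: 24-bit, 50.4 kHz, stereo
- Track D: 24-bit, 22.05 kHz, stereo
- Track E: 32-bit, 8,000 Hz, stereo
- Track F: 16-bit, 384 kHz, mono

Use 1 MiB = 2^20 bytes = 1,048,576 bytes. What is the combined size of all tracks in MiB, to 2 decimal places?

3886.56 MiB

26:49 (min:sec) = 1,609 s.
Track A: 11,025 × 1,609 × 3 × 2 = 106,435,350 bytes.
Track B: 200,000 × 1,609 × 1 × 6 = 1,930,800,000 bytes.
Track C: 50,400 × 1,609 × 3 × 2 = 486,561,600 bytes.
Track D: 22,050 × 1,609 × 3 × 2 = 212,870,700 bytes.
Track E: 8,000 × 1,609 × 4 × 2 = 102,976,000 bytes.
Track F: 384,000 × 1,609 × 2 × 1 = 1,235,712,000 bytes.
Total = 4,075,355,650 bytes = 3886.56 MiB.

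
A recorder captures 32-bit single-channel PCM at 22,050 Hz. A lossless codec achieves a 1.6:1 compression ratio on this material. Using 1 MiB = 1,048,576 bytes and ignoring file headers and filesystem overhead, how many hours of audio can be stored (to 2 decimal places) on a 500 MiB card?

2.64 hours

Uncompressed byte rate = 22,050 × 4 × 1 = 88,200 bytes/s.
After 1.6:1 compression, effective rate ≈ 55125 bytes/s.
Capacity = 500 × 1,048,576 = 524,288,000 bytes.
524,288,000 / effective rate ≈ 9510.89 s → 2.64 hours.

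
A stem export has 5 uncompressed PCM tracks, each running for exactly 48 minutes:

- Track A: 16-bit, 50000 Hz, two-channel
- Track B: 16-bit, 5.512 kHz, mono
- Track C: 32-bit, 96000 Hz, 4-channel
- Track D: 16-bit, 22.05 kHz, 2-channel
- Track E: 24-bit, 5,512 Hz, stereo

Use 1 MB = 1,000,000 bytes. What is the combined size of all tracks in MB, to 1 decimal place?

exactly 48 minutes = 2,880 s.
Track A: 50,000 × 2,880 × 2 × 2 = 576,000,000 bytes.
Track B: 5,512 × 2,880 × 2 × 1 = 31,749,120 bytes.
Track C: 96,000 × 2,880 × 4 × 4 = 4,423,680,000 bytes.
Track D: 22,050 × 2,880 × 2 × 2 = 254,016,000 bytes.
Track E: 5,512 × 2,880 × 3 × 2 = 95,247,360 bytes.
Total = 5,380,692,480 bytes = 5380.7 MB.

5380.7 MB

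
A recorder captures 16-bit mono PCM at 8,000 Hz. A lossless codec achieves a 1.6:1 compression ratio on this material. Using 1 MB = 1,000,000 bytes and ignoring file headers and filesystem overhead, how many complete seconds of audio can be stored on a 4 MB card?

Uncompressed byte rate = 8,000 × 2 × 1 = 16,000 bytes/s.
After 1.6:1 compression, effective rate ≈ 10000 bytes/s.
Capacity = 4 × 1,000,000 = 4,000,000 bytes.
4,000,000 / effective rate ≈ 400 s → 400 seconds.

400 seconds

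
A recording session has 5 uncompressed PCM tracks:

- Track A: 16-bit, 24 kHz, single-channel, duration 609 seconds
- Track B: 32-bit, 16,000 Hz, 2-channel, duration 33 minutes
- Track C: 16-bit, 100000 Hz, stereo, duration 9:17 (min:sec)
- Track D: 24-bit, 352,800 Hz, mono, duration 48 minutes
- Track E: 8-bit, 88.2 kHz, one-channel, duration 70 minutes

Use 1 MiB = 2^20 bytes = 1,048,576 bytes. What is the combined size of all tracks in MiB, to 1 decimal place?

Track A: 24,000 × 609 × 2 × 1 = 29,232,000 bytes.
Track B: 33 minutes = 1,980 s; 16,000 × 1,980 × 4 × 2 = 253,440,000 bytes.
Track C: 9:17 (min:sec) = 557 s; 100,000 × 557 × 2 × 2 = 222,800,000 bytes.
Track D: 48 minutes = 2,880 s; 352,800 × 2,880 × 3 × 1 = 3,048,192,000 bytes.
Track E: 70 minutes = 4,200 s; 88,200 × 4,200 × 1 × 1 = 370,440,000 bytes.
Total = 3,924,104,000 bytes = 3742.3 MiB.

3742.3 MiB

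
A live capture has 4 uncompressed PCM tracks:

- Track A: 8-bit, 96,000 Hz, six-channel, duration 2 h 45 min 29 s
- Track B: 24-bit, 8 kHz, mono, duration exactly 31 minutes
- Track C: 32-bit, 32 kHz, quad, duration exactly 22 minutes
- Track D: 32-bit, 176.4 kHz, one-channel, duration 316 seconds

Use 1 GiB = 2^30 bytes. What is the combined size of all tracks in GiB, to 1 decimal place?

6.2 GiB

Track A: 2 h 45 min 29 s = 9,929 s; 96,000 × 9,929 × 1 × 6 = 5,719,104,000 bytes.
Track B: exactly 31 minutes = 1,860 s; 8,000 × 1,860 × 3 × 1 = 44,640,000 bytes.
Track C: exactly 22 minutes = 1,320 s; 32,000 × 1,320 × 4 × 4 = 675,840,000 bytes.
Track D: 176,400 × 316 × 4 × 1 = 222,969,600 bytes.
Total = 6,662,553,600 bytes = 6.2 GiB.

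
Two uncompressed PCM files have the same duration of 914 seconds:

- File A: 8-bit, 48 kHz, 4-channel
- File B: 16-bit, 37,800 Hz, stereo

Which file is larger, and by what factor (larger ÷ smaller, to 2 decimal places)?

File A, by a factor of 1.27

File A: 48,000 × 1 × 4 = 192,000 bytes/s.
File B: 37,800 × 2 × 2 = 151,200 bytes/s.
File A is larger; ratio = 175,488,000 / 138,196,800 = 1.27.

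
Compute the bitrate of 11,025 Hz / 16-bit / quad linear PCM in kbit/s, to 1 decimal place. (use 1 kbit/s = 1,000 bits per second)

705.6 kbit/s

Bit rate = 11,025 × 16 × 4 = 705,600 bits/s.
= 705.6 kbit/s.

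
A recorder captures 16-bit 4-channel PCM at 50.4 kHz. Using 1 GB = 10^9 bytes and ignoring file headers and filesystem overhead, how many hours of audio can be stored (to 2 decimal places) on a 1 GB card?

Uncompressed byte rate = 50,400 × 2 × 4 = 403,200 bytes/s.
Capacity = 1 × 1,000,000,000 = 1,000,000,000 bytes.
1,000,000,000 / 403,200 ≈ 2480.16 s → 0.69 hours.

0.69 hours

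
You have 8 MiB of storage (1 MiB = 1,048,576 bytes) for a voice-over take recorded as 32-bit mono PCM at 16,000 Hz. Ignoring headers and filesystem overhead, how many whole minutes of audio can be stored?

2 minutes

Uncompressed byte rate = 16,000 × 4 × 1 = 64,000 bytes/s.
Capacity = 8 × 1,048,576 = 8,388,608 bytes.
8,388,608 / 64,000 ≈ 131.07 s → 2 minutes.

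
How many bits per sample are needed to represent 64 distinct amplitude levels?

6 bits

log2(64) = 6.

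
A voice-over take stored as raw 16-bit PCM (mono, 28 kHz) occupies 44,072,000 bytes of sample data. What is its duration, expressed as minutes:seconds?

13:07

Byte rate = 28,000 × 2 × 1 = 56,000 bytes/s.
Duration = 44,072,000 / 56,000 = 787 s.
787 s = 13:07.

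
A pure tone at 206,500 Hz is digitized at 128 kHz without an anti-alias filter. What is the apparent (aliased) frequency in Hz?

Nyquist = 128,000/2 = 64,000 Hz; 206,500 Hz exceeds it.
Alias = |206,500 − 2×128,000| = |206,500 − 256,000| = 49,500 Hz.

49,500 Hz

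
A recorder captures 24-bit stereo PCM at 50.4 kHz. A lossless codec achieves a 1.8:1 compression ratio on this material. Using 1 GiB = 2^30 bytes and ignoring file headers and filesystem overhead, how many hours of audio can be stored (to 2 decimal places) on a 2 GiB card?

3.55 hours

Uncompressed byte rate = 50,400 × 3 × 2 = 302,400 bytes/s.
After 1.8:1 compression, effective rate ≈ 168000 bytes/s.
Capacity = 2 × 1,073,741,824 = 2,147,483,648 bytes.
2,147,483,648 / effective rate ≈ 12782.64 s → 3.55 hours.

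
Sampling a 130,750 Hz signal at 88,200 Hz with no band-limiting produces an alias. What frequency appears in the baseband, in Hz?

Nyquist = 88,200/2 = 44,100 Hz; 130,750 Hz exceeds it.
Alias = |130,750 − 1×88,200| = |130,750 − 88,200| = 42,550 Hz.

42,550 Hz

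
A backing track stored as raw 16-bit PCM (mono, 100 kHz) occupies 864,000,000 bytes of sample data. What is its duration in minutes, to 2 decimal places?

72.00 minutes

Byte rate = 100,000 × 2 × 1 = 200,000 bytes/s.
Duration = 864,000,000 / 200,000 = 4,320 s.
4,320 s / 60 = 72.00 minutes.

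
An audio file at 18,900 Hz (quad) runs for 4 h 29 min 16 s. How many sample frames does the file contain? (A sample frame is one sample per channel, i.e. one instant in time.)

305,348,400 sample frames

4 h 29 min 16 s = 16,156 s.
18,900 samples/s × 16,156 s = 305,348,400 frames.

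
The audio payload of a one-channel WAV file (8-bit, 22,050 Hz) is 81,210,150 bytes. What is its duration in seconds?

3,683 seconds

Byte rate = 22,050 × 1 × 1 = 22,050 bytes/s.
Duration = 81,210,150 / 22,050 = 3,683 s.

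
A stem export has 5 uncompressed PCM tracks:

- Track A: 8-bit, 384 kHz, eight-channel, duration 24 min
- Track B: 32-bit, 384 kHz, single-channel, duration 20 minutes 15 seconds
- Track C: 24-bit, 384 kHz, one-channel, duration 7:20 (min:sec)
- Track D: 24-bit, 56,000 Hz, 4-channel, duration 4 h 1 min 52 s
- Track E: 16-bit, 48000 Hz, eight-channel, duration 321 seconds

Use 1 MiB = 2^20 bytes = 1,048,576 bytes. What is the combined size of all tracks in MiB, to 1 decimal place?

Track A: 24 min = 1,440 s; 384,000 × 1,440 × 1 × 8 = 4,423,680,000 bytes.
Track B: 20 minutes 15 seconds = 1,215 s; 384,000 × 1,215 × 4 × 1 = 1,866,240,000 bytes.
Track C: 7:20 (min:sec) = 440 s; 384,000 × 440 × 3 × 1 = 506,880,000 bytes.
Track D: 4 h 1 min 52 s = 14,512 s; 56,000 × 14,512 × 3 × 4 = 9,752,064,000 bytes.
Track E: 48,000 × 321 × 2 × 8 = 246,528,000 bytes.
Total = 16,795,392,000 bytes = 16017.3 MiB.

16017.3 MiB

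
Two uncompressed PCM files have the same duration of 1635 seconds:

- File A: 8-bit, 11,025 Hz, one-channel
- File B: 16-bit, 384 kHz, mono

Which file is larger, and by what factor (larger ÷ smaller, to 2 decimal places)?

File A: 11,025 × 1 × 1 = 11,025 bytes/s.
File B: 384,000 × 2 × 1 = 768,000 bytes/s.
File B is larger; ratio = 1,255,680,000 / 18,025,875 = 69.66.

File B, by a factor of 69.66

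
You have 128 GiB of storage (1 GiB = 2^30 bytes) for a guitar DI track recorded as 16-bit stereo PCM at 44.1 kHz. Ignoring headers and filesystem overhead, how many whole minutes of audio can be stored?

Uncompressed byte rate = 44,100 × 2 × 2 = 176,400 bytes/s.
Capacity = 128 × 1,073,741,824 = 137,438,953,472 bytes.
137,438,953,472 / 176,400 ≈ 779132.39 s → 12,985 minutes.

12,985 minutes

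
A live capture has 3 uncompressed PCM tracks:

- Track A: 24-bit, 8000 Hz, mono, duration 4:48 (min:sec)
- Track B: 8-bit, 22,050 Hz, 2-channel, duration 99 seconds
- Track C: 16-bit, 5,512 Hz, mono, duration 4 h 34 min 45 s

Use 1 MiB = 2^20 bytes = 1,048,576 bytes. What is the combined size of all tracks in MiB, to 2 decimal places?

184.07 MiB

Track A: 4:48 (min:sec) = 288 s; 8,000 × 288 × 3 × 1 = 6,912,000 bytes.
Track B: 22,050 × 99 × 1 × 2 = 4,365,900 bytes.
Track C: 4 h 34 min 45 s = 16,485 s; 5,512 × 16,485 × 2 × 1 = 181,730,640 bytes.
Total = 193,008,540 bytes = 184.07 MiB.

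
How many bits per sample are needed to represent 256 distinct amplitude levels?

log2(256) = 8.

8 bits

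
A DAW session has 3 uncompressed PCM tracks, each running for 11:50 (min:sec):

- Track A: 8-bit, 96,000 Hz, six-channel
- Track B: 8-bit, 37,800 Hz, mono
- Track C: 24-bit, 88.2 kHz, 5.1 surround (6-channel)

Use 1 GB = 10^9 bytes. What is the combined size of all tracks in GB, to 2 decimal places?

11:50 (min:sec) = 710 s.
Track A: 96,000 × 710 × 1 × 6 = 408,960,000 bytes.
Track B: 37,800 × 710 × 1 × 1 = 26,838,000 bytes.
Track C: 88,200 × 710 × 3 × 6 = 1,127,196,000 bytes.
Total = 1,562,994,000 bytes = 1.56 GB.

1.56 GB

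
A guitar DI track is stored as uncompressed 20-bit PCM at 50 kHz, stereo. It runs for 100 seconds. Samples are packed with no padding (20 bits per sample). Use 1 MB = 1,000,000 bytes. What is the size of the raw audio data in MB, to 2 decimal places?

25.00 MB

Bits = 50,000 × 100 × 20 × 2 = 200,000,000 bits = 25,000,000 bytes.
25,000,000 / 1,000,000 = 25.00 MB.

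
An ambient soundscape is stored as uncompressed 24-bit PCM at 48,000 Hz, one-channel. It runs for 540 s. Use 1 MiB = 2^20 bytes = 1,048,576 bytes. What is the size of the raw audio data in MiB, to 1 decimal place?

74.2 MiB

Bytes = 48,000 samples/s × 540 s × 3 bytes/sample × 1 ch = 77,760,000 bytes.
77,760,000 / 1,048,576 = 74.2 MiB.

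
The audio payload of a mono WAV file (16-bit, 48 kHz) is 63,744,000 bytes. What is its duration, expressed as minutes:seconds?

11:04

Byte rate = 48,000 × 2 × 1 = 96,000 bytes/s.
Duration = 63,744,000 / 96,000 = 664 s.
664 s = 11:04.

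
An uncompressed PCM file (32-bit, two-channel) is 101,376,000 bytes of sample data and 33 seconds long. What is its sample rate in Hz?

Bytes = sample_rate × seconds × bytes_per_sample × channels.
sample_rate = 101,376,000 / (33 × 4 × 2) = 101,376,000 / 264 = 384,000 Hz.

384,000 Hz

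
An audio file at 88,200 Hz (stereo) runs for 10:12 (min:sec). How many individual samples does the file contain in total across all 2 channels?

107,956,800 samples

10:12 (min:sec) = 612 s.
88,200 × 612 s × 2 ch = 107,956,800 samples.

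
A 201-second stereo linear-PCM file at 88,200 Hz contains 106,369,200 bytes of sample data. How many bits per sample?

Bytes per sample = 106,369,200 / (88,200 × 201 × 2) = 106,369,200 / 35,456,400 = 3.
Bit depth = 3 × 8 = 24 bits.

24 bits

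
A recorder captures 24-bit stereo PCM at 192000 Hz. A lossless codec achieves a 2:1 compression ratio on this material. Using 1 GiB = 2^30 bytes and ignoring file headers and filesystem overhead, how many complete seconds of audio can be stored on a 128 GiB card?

Uncompressed byte rate = 192,000 × 3 × 2 = 1,152,000 bytes/s.
After 2:1 compression, effective rate ≈ 576000 bytes/s.
Capacity = 128 × 1,073,741,824 = 137,438,953,472 bytes.
137,438,953,472 / effective rate ≈ 238609.29 s → 238,609 seconds.

238,609 seconds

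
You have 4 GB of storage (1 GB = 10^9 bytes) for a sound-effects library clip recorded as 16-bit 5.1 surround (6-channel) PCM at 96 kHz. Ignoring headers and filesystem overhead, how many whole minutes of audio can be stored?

Uncompressed byte rate = 96,000 × 2 × 6 = 1,152,000 bytes/s.
Capacity = 4 × 1,000,000,000 = 4,000,000,000 bytes.
4,000,000,000 / 1,152,000 ≈ 3472.22 s → 57 minutes.

57 minutes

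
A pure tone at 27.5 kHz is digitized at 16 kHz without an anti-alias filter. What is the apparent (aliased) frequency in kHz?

Nyquist = 16,000/2 = 8,000 Hz; 27,500 Hz exceeds it.
Alias = |27,500 − 2×16,000| = |27,500 − 32,000| = 4,500 Hz = 4.5 kHz.

4.5 kHz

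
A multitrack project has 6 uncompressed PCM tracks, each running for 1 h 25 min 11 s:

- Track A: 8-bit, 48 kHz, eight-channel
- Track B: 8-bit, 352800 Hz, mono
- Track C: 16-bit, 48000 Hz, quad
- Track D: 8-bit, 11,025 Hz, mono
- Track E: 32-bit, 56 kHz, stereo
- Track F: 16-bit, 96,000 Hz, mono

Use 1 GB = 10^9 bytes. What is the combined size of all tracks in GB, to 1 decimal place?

9.1 GB

1 h 25 min 11 s = 5,111 s.
Track A: 48,000 × 5,111 × 1 × 8 = 1,962,624,000 bytes.
Track B: 352,800 × 5,111 × 1 × 1 = 1,803,160,800 bytes.
Track C: 48,000 × 5,111 × 2 × 4 = 1,962,624,000 bytes.
Track D: 11,025 × 5,111 × 1 × 1 = 56,348,775 bytes.
Track E: 56,000 × 5,111 × 4 × 2 = 2,289,728,000 bytes.
Track F: 96,000 × 5,111 × 2 × 1 = 981,312,000 bytes.
Total = 9,055,797,575 bytes = 9.1 GB.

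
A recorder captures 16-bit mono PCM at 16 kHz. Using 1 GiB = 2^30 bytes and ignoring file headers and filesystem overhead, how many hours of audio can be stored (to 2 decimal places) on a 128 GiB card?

1193.05 hours

Uncompressed byte rate = 16,000 × 2 × 1 = 32,000 bytes/s.
Capacity = 128 × 1,073,741,824 = 137,438,953,472 bytes.
137,438,953,472 / 32,000 ≈ 4294967.3 s → 1193.05 hours.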